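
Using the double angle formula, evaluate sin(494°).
sin(494°) = 2 sin 247° cos 247° = 0.7193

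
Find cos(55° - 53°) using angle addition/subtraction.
cos(55° - 53°) = cos 55° cos 53° + sin 55° sin 53° = 0.9994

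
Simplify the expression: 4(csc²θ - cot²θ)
4(csc²θ - cot²θ) = 4 (using Pythagorean identity)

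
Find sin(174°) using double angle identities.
sin(174°) = 2 sin 87° cos 87° = 0.1045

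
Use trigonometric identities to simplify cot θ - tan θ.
cot θ - tan θ = 2 cot(2θ) (using Double angle)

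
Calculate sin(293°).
sin(293°) = -0.9205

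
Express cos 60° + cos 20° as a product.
cos 60° + cos 20° = 2 cos(40°) cos(20°)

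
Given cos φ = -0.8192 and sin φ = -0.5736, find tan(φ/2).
tan(φ/2) = sin φ / (1 + cos φ) = -3.173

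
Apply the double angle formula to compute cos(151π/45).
cos(151π/45) = cos²151π/90 - sin²151π/90 = -0.4384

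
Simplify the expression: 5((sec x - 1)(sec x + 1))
5((sec x - 1)(sec x + 1)) = 5(tan²x) (using Diff. of squares)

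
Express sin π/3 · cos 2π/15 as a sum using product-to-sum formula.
sin π/3 cos 2π/15 = (1/2)[sin(π/3+2π/15) + sin(π/3-2π/15)]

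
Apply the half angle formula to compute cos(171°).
cos(171°) = -√((1 + cos 342°)/2) = -0.9877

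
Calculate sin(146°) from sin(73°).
sin(146°) = 2 sin 73° cos 73° = 0.5592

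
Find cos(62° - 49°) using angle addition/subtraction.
cos(62° - 49°) = cos 62° cos 49° + sin 62° sin 49° = 0.9744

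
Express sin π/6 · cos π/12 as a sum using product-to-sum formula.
sin π/6 cos π/12 = (1/2)[sin(π/6+π/12) + sin(π/6-π/12)]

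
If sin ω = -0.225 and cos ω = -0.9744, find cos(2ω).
cos(2ω) = cos²ω - sin²ω = 0.8988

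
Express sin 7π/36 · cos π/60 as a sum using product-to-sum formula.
sin 7π/36 cos π/60 = (1/2)[sin(7π/36+π/60) + sin(7π/36-π/60)]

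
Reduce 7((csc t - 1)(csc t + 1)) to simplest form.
7((csc t - 1)(csc t + 1)) = 7(cot²t) (using Diff. of squares)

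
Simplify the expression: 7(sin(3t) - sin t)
7(sin(3t) - sin t) = 7(2 cos(2t) sin t) (using Sum-to-product)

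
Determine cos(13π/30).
cos(13π/30) = 0.2079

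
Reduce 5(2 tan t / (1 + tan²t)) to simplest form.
5(2 tan t / (1 + tan²t)) = 5(sin(2t)) (using Double angle)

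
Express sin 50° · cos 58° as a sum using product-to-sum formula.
sin 50° cos 58° = (1/2)[sin(50°+58°) + sin(50°-58°)]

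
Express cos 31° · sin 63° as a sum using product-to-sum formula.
cos 31° sin 63° = (1/2)[sin(31°+63°) - sin(31°-63°)]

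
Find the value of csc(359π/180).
csc(359π/180) = -57.3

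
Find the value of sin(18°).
sin(18°) = 0.309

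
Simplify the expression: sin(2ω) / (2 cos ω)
sin(2ω) / (2 cos ω) = sin ω (using Double angle)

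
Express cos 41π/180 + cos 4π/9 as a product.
cos 41π/180 + cos 4π/9 = 2 cos(121π/360) cos(-13π/120)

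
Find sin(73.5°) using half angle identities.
sin(73.5°) = √((1 - cos 147°)/2) = 0.9588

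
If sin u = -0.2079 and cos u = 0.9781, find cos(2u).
cos(2u) = cos²u - sin²u = 0.9135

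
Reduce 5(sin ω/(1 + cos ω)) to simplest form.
5(sin ω/(1 + cos ω)) = 5(tan(ω/2)) (using Half angle)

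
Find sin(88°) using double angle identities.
sin(88°) = 2 sin 44° cos 44° = 0.9994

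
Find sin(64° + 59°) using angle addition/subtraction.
sin(64° + 59°) = sin 64° cos 59° + cos 64° sin 59° = 0.8387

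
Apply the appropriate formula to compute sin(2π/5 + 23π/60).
sin(2π/5 + 23π/60) = sin 2π/5 cos 23π/60 + cos 2π/5 sin 23π/60 = 0.6293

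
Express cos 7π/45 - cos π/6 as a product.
cos 7π/45 - cos π/6 = -2 sin(29π/180) sin(-π/180)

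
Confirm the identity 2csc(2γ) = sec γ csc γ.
LHS = 2/sin(2γ) = 2/(2 sin γ cos γ) = 1/(sin γ cos γ) = (1/cos γ)(1/sin γ) = sec γ csc γ = RHS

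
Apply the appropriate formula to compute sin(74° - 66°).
sin(74° - 66°) = sin 74° cos 66° - cos 74° sin 66° = 0.1392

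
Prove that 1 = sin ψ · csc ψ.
RHS = sin ψ · (1/sin ψ) = 1 = LHS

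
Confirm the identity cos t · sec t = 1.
LHS = cos t · (1/cos t) = 1 = RHS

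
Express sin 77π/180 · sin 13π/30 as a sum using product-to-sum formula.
sin 77π/180 sin 13π/30 = (1/2)[cos(77π/180-13π/30) - cos(77π/180+13π/30)]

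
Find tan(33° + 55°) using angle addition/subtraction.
tan(33° + 55°) = (tan 33° + tan 55°)/(1 - tan 33° tan 55°) = 28.64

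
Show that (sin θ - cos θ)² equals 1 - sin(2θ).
LHS = sin²θ - 2 sin θ cos θ + cos²θ = (sin²θ + cos²θ) - 2 sin θ cos θ = 1 - sin(2θ) = RHS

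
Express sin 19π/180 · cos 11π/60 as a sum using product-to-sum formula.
sin 19π/180 cos 11π/60 = (1/2)[sin(19π/180+11π/60) + sin(19π/180-11π/60)]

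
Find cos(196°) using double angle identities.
cos(196°) = cos²98° - sin²98° = -0.9613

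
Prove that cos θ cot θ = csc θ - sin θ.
RHS = 1/sin θ - sin θ = (1 - sin²θ)/sin θ = cos²θ/sin θ = cos θ · (cos θ/sin θ) = cos θ cot θ = LHS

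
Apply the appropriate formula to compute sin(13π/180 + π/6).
sin(13π/180 + π/6) = sin 13π/180 cos π/6 + cos 13π/180 sin π/6 = 0.682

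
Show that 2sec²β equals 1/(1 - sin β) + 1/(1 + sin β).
RHS = [(1 + sin β) + (1 - sin β)] / [(1 - sin β)(1 + sin β)] = 2/(1 - sin²β) = 2/cos²β = 2sec²β = LHS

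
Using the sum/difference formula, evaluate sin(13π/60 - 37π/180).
sin(13π/60 - 37π/180) = sin 13π/60 cos 37π/180 - cos 13π/60 sin 37π/180 = 0.0349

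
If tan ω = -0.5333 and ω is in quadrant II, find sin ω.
sin ω = 0.4706 (using tan²ω + 1 = sec²ω)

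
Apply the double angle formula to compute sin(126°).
sin(126°) = 2 sin 63° cos 63° = 0.809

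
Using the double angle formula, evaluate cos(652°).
cos(652°) = 1 - 2sin²326° = 0.3746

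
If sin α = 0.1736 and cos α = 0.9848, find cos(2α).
cos(2α) = cos²α - sin²α = 0.9397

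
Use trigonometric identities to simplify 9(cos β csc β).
9(cos β csc β) = 9(cot β) (using Reciprocal + quotient)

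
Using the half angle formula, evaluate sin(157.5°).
sin(157.5°) = √((1 - cos 315°)/2) = √(2-√2)/2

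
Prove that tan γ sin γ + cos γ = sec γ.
LHS = sin²γ/cos γ + cos γ = (sin²γ + cos²γ)/cos γ = 1/cos γ = sec γ = RHS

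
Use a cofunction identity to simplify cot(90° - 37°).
cot(90° - 37°) = tan(37°)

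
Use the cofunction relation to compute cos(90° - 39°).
cos(90° - 39°) = sin(39°) = 0.6293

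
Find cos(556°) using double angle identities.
cos(556°) = 1 - 2sin²278° = -0.9613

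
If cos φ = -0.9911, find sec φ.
sec φ = 1/cos φ = -1.009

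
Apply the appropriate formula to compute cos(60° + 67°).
cos(60° + 67°) = cos 60° cos 67° - sin 60° sin 67° = -0.6018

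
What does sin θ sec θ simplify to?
sin θ sec θ = tan θ (using Reciprocal + quotient)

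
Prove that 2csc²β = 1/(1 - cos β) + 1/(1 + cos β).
RHS = [(1 + cos β) + (1 - cos β)] / [(1 - cos β)(1 + cos β)] = 2/(1 - cos²β) = 2/sin²β = 2csc²β = LHS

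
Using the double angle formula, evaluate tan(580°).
tan(580°) = 2 tan 290° / (1 - tan²290°) = 0.8391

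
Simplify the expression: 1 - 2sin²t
1 - 2sin²t = cos(2t) (using Double angle)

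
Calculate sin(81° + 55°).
sin(81° + 55°) = sin 81° cos 55° + cos 81° sin 55° = 0.6947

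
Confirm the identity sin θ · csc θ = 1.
LHS = sin θ · (1/sin θ) = 1 = RHS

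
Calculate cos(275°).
cos(275°) = 0.08716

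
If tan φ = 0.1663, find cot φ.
cot φ = 1/tan φ = 6.013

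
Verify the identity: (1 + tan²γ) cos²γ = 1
LHS = sec²γ · cos²γ = (1/cos²γ) · cos²γ = 1 = RHS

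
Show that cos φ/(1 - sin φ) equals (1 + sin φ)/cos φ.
RHS = (1 + sin φ)(1 - sin φ) / (cos φ(1 - sin φ)) = (1 - sin²φ) / (cos φ(1 - sin φ)) = cos²φ / (cos φ(1 - sin φ)) = cos φ/(1 - sin φ) = LHS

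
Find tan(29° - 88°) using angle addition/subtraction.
tan(29° - 88°) = (tan 29° - tan 88°)/(1 + tan 29° tan 88°) = -1.664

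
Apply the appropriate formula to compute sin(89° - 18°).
sin(89° - 18°) = sin 89° cos 18° - cos 89° sin 18° = 0.9455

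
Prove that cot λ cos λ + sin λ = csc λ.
LHS = cos²λ/sin λ + sin λ = (cos²λ + sin²λ)/sin λ = 1/sin λ = csc λ = RHS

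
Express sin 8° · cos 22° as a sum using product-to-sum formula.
sin 8° cos 22° = (1/2)[sin(8°+22°) + sin(8°-22°)]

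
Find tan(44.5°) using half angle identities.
tan(44.5°) = sin 89° / (1 + cos 89°) = 0.9827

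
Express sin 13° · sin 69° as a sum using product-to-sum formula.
sin 13° sin 69° = (1/2)[cos(13°-69°) - cos(13°+69°)]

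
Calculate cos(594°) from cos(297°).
cos(594°) = 1 - 2sin²297° = -0.5878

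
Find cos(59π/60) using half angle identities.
cos(59π/60) = -√((1 + cos 59π/30)/2) = -0.9986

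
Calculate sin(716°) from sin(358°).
sin(716°) = 2 sin 358° cos 358° = -0.06976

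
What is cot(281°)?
cot(281°) = -0.1944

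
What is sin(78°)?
sin(78°) = 0.9781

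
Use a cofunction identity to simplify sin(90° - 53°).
sin(90° - 53°) = cos(53°)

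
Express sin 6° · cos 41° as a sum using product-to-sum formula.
sin 6° cos 41° = (1/2)[sin(6°+41°) + sin(6°-41°)]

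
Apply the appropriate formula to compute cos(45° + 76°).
cos(45° + 76°) = cos 45° cos 76° - sin 45° sin 76° = -0.515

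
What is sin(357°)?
sin(357°) = -0.05234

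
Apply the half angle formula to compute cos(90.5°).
cos(90.5°) = -√((1 + cos 181°)/2) = -0.008727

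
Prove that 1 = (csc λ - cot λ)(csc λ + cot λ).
RHS = csc²λ - cot²λ = (1 + cot²λ) - cot²λ = 1 = LHS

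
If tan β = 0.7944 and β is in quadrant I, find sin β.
sin β = 0.622 (using tan²β + 1 = sec²β)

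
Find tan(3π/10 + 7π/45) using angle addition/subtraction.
tan(3π/10 + 7π/45) = (tan 3π/10 + tan 7π/45)/(1 - tan 3π/10 tan 7π/45) = 7.115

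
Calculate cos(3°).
cos(3°) = 0.9986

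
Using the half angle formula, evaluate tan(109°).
tan(109°) = sin 218° / (1 + cos 218°) = -2.904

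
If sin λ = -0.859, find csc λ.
csc λ = 1/sin λ = -1.164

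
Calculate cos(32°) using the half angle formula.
cos(32°) = √((1 + cos 64°)/2) = 0.848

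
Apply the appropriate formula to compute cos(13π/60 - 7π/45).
cos(13π/60 - 7π/45) = cos 13π/60 cos 7π/45 + sin 13π/60 sin 7π/45 = 0.9816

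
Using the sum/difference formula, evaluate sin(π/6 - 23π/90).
sin(π/6 - 23π/90) = sin π/6 cos 23π/90 - cos π/6 sin 23π/90 = -0.2756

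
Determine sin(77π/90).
sin(77π/90) = 0.4384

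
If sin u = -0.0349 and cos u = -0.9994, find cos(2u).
cos(2u) = cos²u - sin²u = 0.9976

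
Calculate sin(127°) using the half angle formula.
sin(127°) = √((1 - cos 254°)/2) = 0.7986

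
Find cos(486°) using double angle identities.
cos(486°) = 1 - 2sin²243° = -0.5878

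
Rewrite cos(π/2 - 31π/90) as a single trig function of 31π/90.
cos(π/2 - 31π/90) = sin(31π/90)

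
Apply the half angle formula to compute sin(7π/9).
sin(7π/9) = √((1 - cos 14π/9)/2) = 0.6428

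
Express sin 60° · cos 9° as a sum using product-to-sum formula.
sin 60° cos 9° = (1/2)[sin(60°+9°) + sin(60°-9°)]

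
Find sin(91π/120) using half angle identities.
sin(91π/120) = √((1 - cos 91π/60)/2) = 0.6884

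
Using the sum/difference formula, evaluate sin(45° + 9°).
sin(45° + 9°) = sin 45° cos 9° + cos 45° sin 9° = 0.809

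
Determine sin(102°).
sin(102°) = 0.9781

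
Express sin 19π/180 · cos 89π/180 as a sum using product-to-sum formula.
sin 19π/180 cos 89π/180 = (1/2)[sin(19π/180+89π/180) + sin(19π/180-89π/180)]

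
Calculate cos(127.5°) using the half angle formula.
cos(127.5°) = -√((1 + cos 255°)/2) = -0.6088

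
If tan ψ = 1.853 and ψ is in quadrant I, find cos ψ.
cos ψ = 0.4749 (using tan²ψ + 1 = sec²ψ)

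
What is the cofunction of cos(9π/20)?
cos(9π/20) = sin(π/2 - 9π/20) = sin(π/20)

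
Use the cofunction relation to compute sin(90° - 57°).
sin(90° - 57°) = cos(57°) = 0.5446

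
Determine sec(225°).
sec(225°) = -√2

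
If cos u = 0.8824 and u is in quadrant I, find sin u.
sin u = 0.4705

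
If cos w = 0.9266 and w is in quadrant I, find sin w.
sin w = 0.376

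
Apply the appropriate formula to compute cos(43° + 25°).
cos(43° + 25°) = cos 43° cos 25° - sin 43° sin 25° = 0.3746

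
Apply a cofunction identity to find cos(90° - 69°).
cos(90° - 69°) = sin(69°) = 0.9336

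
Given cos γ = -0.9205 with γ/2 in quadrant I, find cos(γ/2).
cos(γ/2) = ±√((1 + cos γ)/2); positive since γ/2 ∈ QI, so cos(γ/2) = 0.1994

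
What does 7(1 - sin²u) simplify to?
7(1 - sin²u) = 7(cos²u) (using Pythagorean identity)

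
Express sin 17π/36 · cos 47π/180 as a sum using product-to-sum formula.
sin 17π/36 cos 47π/180 = (1/2)[sin(17π/36+47π/180) + sin(17π/36-47π/180)]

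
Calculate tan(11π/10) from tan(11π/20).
tan(11π/10) = 2 tan 11π/20 / (1 - tan²11π/20) = 0.3249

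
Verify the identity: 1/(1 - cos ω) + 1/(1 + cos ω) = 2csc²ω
LHS = [(1 + cos ω) + (1 - cos ω)] / [(1 - cos ω)(1 + cos ω)] = 2/(1 - cos²ω) = 2/sin²ω = 2csc²ω = RHS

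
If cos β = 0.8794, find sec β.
sec β = 1/cos β = 1.137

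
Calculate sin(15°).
sin(15°) = (√6-√2)/4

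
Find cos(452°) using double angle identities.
cos(452°) = cos²226° - sin²226° = -0.0349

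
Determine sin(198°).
sin(198°) = -0.309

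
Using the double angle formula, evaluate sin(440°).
sin(440°) = 2 sin 220° cos 220° = 0.9848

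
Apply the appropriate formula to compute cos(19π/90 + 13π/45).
cos(19π/90 + 13π/45) = cos 19π/90 cos 13π/45 - sin 19π/90 sin 13π/45 = 0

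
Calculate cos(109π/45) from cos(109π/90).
cos(109π/45) = cos²109π/90 - sin²109π/90 = 0.2419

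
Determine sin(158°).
sin(158°) = 0.3746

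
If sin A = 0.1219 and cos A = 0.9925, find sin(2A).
sin(2A) = 2 sin A cos A = 0.242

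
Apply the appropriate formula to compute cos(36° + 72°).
cos(36° + 72°) = cos 36° cos 72° - sin 36° sin 72° = -0.309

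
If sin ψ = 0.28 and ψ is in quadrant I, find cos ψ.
cos ψ = 0.96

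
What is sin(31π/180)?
sin(31π/180) = 0.515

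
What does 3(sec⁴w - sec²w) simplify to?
3(sec⁴w - sec²w) = 3(tan⁴w + tan²w) (using Pythagorean)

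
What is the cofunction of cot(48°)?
cot(48°) = tan(90° - 48°) = tan(42°)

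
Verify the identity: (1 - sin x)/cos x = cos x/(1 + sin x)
LHS = (1 - sin x)(1 + sin x) / (cos x(1 + sin x)) = (1 - sin²x) / (cos x(1 + sin x)) = cos²x / (cos x(1 + sin x)) = cos x/(1 + sin x) = RHS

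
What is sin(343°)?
sin(343°) = -0.2924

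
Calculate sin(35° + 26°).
sin(35° + 26°) = sin 35° cos 26° + cos 35° sin 26° = 0.8746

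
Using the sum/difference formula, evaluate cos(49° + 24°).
cos(49° + 24°) = cos 49° cos 24° - sin 49° sin 24° = 0.2924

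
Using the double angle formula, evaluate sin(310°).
sin(310°) = 2 sin 155° cos 155° = -0.766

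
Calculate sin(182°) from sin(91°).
sin(182°) = 2 sin 91° cos 91° = -0.0349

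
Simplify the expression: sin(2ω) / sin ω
sin(2ω) / sin ω = 2 cos ω (using Double angle)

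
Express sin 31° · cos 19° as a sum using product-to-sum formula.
sin 31° cos 19° = (1/2)[sin(31°+19°) + sin(31°-19°)]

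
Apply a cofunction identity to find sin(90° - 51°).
sin(90° - 51°) = cos(51°) = 0.6293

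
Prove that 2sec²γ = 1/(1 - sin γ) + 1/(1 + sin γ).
RHS = [(1 + sin γ) + (1 - sin γ)] / [(1 - sin γ)(1 + sin γ)] = 2/(1 - sin²γ) = 2/cos²γ = 2sec²γ = LHS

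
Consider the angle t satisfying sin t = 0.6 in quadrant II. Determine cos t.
cos t = ±√(1 - sin²t) = -0.8 (negative in QII)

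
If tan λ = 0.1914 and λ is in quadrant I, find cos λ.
cos λ = 0.9822 (using tan²λ + 1 = sec²λ)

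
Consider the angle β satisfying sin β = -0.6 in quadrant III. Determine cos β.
cos β = ±√(1 - sin²β) = -0.8 (negative in QIII)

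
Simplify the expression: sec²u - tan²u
sec²u - tan²u = 1 (using Pythagorean identity)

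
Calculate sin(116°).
sin(116°) = 0.8988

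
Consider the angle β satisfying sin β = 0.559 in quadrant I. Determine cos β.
cos β = √(1 - sin²β) = 0.8292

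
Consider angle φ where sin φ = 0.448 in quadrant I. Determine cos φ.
cos φ = √(1 - sin²φ) = 0.894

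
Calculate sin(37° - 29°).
sin(37° - 29°) = sin 37° cos 29° - cos 37° sin 29° = 0.1392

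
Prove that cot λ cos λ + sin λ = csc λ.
LHS = cos²λ/sin λ + sin λ = (cos²λ + sin²λ)/sin λ = 1/sin λ = csc λ = RHS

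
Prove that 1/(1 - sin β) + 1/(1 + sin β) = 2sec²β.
LHS = [(1 + sin β) + (1 - sin β)] / [(1 - sin β)(1 + sin β)] = 2/(1 - sin²β) = 2/cos²β = 2sec²β = RHS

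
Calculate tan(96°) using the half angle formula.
tan(96°) = sin 192° / (1 + cos 192°) = -9.514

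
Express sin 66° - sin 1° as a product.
sin 66° - sin 1° = 2 cos(33.5°) sin(32.5°)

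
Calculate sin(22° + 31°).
sin(22° + 31°) = sin 22° cos 31° + cos 22° sin 31° = 0.7986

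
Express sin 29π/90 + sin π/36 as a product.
sin 29π/90 + sin π/36 = 2 sin(7π/40) cos(53π/360)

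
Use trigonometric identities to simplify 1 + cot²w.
1 + cot²w = csc²w (using Pythagorean identity)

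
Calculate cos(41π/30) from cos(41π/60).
cos(41π/30) = cos²41π/60 - sin²41π/60 = -0.4067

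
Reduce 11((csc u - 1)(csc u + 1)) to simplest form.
11((csc u - 1)(csc u + 1)) = 11(cot²u) (using Diff. of squares)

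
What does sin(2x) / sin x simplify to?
sin(2x) / sin x = 2 cos x (using Double angle)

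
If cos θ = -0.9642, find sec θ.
sec θ = 1/cos θ = -1.037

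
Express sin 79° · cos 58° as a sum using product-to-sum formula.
sin 79° cos 58° = (1/2)[sin(79°+58°) + sin(79°-58°)]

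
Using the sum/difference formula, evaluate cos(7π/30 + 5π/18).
cos(7π/30 + 5π/18) = cos 7π/30 cos 5π/18 - sin 7π/30 sin 5π/18 = -0.0349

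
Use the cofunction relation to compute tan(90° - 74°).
tan(90° - 74°) = cot(74°) = 0.2867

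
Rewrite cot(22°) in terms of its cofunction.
cot(22°) = tan(90° - 22°) = tan(68°)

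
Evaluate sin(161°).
sin(161°) = 0.3256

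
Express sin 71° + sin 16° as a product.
sin 71° + sin 16° = 2 sin(43.5°) cos(27.5°)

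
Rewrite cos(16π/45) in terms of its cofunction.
cos(16π/45) = sin(π/2 - 16π/45) = sin(13π/90)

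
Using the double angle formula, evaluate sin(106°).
sin(106°) = 2 sin 53° cos 53° = 0.9613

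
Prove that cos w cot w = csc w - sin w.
RHS = 1/sin w - sin w = (1 - sin²w)/sin w = cos²w/sin w = cos w · (cos w/sin w) = cos w cot w = LHS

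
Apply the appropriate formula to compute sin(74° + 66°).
sin(74° + 66°) = sin 74° cos 66° + cos 74° sin 66° = 0.6428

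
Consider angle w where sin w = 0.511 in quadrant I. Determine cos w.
cos w = √(1 - sin²w) = 0.8596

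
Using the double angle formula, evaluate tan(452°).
tan(452°) = 2 tan 226° / (1 - tan²226°) = -28.64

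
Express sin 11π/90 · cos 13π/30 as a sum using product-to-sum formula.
sin 11π/90 cos 13π/30 = (1/2)[sin(11π/90+13π/30) + sin(11π/90-13π/30)]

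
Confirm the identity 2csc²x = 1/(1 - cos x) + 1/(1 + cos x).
RHS = [(1 + cos x) + (1 - cos x)] / [(1 - cos x)(1 + cos x)] = 2/(1 - cos²x) = 2/sin²x = 2csc²x = LHS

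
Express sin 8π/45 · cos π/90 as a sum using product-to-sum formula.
sin 8π/45 cos π/90 = (1/2)[sin(8π/45+π/90) + sin(8π/45-π/90)]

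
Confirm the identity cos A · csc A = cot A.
LHS = cos A · (1/sin A) = cos A/sin A = cot A = RHS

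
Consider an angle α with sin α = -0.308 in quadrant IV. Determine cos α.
cos α = √(1 - sin²α) = 0.9514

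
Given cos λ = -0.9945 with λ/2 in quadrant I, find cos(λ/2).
cos(λ/2) = ±√((1 + cos λ)/2); positive since λ/2 ∈ QI, so cos(λ/2) = 0.05244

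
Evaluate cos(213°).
cos(213°) = -0.8387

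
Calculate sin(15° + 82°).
sin(15° + 82°) = sin 15° cos 82° + cos 15° sin 82° = 0.9925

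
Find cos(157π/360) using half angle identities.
cos(157π/360) = √((1 + cos 157π/180)/2) = 0.1994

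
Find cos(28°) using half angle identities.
cos(28°) = √((1 + cos 56°)/2) = 0.8829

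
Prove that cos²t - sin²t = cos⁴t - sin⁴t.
RHS = (cos²t - sin²t)(cos²t + sin²t) = (cos²t - sin²t) · 1 = cos²t - sin²t = LHS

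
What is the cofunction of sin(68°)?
sin(68°) = cos(90° - 68°) = cos(22°)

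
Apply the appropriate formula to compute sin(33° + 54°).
sin(33° + 54°) = sin 33° cos 54° + cos 33° sin 54° = 0.9986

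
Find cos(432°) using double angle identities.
cos(432°) = 1 - 2sin²216° = 0.309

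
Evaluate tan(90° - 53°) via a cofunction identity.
tan(90° - 53°) = cot(53°) = 0.7536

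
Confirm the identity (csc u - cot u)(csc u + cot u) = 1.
LHS = csc²u - cot²u = (1 + cot²u) - cot²u = 1 = RHS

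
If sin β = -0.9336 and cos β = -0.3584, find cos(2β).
cos(2β) = cos²β - sin²β = -0.7432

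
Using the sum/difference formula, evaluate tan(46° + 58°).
tan(46° + 58°) = (tan 46° + tan 58°)/(1 - tan 46° tan 58°) = -4.011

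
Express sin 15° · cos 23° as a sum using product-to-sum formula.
sin 15° cos 23° = (1/2)[sin(15°+23°) + sin(15°-23°)]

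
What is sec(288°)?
sec(288°) = 3.236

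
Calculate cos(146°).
cos(146°) = -0.829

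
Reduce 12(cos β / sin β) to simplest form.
12(cos β / sin β) = 12(cot β) (using Quotient identity)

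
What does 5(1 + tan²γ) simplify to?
5(1 + tan²γ) = 5(sec²γ) (using Pythagorean identity)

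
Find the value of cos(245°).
cos(245°) = -0.4226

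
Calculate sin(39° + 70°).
sin(39° + 70°) = sin 39° cos 70° + cos 39° sin 70° = 0.9455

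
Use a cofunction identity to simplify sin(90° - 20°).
sin(90° - 20°) = cos(20°)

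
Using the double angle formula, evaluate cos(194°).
cos(194°) = cos²97° - sin²97° = -0.9703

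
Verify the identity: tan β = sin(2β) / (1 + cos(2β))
RHS = 2 sin β cos β / (2cos²β) = sin β/cos β = tan β = LHS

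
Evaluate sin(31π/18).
sin(31π/18) = -0.766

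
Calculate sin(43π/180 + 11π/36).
sin(43π/180 + 11π/36) = sin 43π/180 cos 11π/36 + cos 43π/180 sin 11π/36 = 0.9903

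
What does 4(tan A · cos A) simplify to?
4(tan A · cos A) = 4(sin A) (using Quotient identity)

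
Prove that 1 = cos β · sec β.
RHS = cos β · (1/cos β) = 1 = LHS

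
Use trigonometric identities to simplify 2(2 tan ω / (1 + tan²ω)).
2(2 tan ω / (1 + tan²ω)) = 2(sin(2ω)) (using Double angle)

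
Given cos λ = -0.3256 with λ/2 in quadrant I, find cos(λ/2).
cos(λ/2) = ±√((1 + cos λ)/2); positive since λ/2 ∈ QI, so cos(λ/2) = 0.5807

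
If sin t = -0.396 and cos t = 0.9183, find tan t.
tan t = sin t / cos t = -0.4312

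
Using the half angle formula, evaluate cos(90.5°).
cos(90.5°) = -√((1 + cos 181°)/2) = -0.008727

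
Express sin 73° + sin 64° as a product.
sin 73° + sin 64° = 2 sin(68.5°) cos(4.5°)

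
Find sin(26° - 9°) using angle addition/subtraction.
sin(26° - 9°) = sin 26° cos 9° - cos 26° sin 9° = 0.2924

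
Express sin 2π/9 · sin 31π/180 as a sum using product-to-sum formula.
sin 2π/9 sin 31π/180 = (1/2)[cos(2π/9-31π/180) - cos(2π/9+31π/180)]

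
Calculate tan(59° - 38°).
tan(59° - 38°) = (tan 59° - tan 38°)/(1 + tan 59° tan 38°) = 0.3839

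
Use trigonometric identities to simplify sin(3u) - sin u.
sin(3u) - sin u = 2 cos(2u) sin u (using Sum-to-product)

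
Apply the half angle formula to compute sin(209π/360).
sin(209π/360) = √((1 - cos 209π/180)/2) = 0.9681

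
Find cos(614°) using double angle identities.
cos(614°) = cos²307° - sin²307° = -0.2756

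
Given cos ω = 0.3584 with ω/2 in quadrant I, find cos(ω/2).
cos(ω/2) = ±√((1 + cos ω)/2); positive since ω/2 ∈ QI, so cos(ω/2) = 0.8241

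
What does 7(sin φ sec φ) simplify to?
7(sin φ sec φ) = 7(tan φ) (using Reciprocal + quotient)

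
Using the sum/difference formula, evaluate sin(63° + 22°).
sin(63° + 22°) = sin 63° cos 22° + cos 63° sin 22° = 0.9962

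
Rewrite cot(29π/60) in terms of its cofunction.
cot(29π/60) = tan(π/2 - 29π/60) = tan(π/60)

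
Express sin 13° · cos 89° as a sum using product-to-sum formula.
sin 13° cos 89° = (1/2)[sin(13°+89°) + sin(13°-89°)]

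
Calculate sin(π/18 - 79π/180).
sin(π/18 - 79π/180) = sin π/18 cos 79π/180 - cos π/18 sin 79π/180 = -0.9336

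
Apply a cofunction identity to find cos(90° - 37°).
cos(90° - 37°) = sin(37°) = 0.6018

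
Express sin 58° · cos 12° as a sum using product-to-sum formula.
sin 58° cos 12° = (1/2)[sin(58°+12°) + sin(58°-12°)]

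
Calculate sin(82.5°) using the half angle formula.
sin(82.5°) = √((1 - cos 165°)/2) = 0.9914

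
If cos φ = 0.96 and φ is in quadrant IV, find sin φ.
sin φ = -0.28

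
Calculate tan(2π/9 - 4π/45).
tan(2π/9 - 4π/45) = (tan 2π/9 - tan 4π/45)/(1 + tan 2π/9 tan 4π/45) = 0.4452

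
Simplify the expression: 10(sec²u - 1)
10(sec²u - 1) = 10(tan²u) (using Pythagorean identity)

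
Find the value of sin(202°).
sin(202°) = -0.3746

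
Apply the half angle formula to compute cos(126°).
cos(126°) = -√((1 + cos 252°)/2) = -0.5878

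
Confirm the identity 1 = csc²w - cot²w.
RHS = 1/sin²w - cos²w/sin²w = (1 - cos²w)/sin²w = sin²w/sin²w = 1 = LHS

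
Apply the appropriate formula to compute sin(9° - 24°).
sin(9° - 24°) = sin 9° cos 24° - cos 9° sin 24° = -(√6-√2)/4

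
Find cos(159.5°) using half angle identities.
cos(159.5°) = -√((1 + cos 319°)/2) = -0.9367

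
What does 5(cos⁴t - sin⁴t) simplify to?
5(cos⁴t - sin⁴t) = 5(cos(2t)) (using Factoring + double angle)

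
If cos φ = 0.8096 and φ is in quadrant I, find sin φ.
sin φ = 0.587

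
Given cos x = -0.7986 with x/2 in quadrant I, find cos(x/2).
cos(x/2) = ±√((1 + cos x)/2); positive since x/2 ∈ QI, so cos(x/2) = 0.3173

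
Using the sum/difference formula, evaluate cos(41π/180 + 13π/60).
cos(41π/180 + 13π/60) = cos 41π/180 cos 13π/60 - sin 41π/180 sin 13π/60 = 0.1736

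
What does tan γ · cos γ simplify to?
tan γ · cos γ = sin γ (using Quotient identity)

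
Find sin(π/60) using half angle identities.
sin(π/60) = √((1 - cos π/30)/2) = 0.05234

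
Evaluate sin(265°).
sin(265°) = -0.9962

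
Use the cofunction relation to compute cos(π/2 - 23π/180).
cos(π/2 - 23π/180) = sin(23π/180) = 0.3907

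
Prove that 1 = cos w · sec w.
RHS = cos w · (1/cos w) = 1 = LHS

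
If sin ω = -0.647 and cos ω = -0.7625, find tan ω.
tan ω = sin ω / cos ω = 0.8485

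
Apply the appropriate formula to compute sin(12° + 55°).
sin(12° + 55°) = sin 12° cos 55° + cos 12° sin 55° = 0.9205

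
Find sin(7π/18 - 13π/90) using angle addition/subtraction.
sin(7π/18 - 13π/90) = sin 7π/18 cos 13π/90 - cos 7π/18 sin 13π/90 = 0.6947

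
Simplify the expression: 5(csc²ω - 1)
5(csc²ω - 1) = 5(cot²ω) (using Pythagorean identity)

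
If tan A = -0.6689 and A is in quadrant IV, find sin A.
sin A = -0.556 (using tan²A + 1 = sec²A)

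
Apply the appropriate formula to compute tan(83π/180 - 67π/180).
tan(83π/180 - 67π/180) = (tan 83π/180 - tan 67π/180)/(1 + tan 83π/180 tan 67π/180) = 0.2867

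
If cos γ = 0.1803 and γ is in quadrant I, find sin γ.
sin γ = 0.9836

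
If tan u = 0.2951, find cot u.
cot u = 1/tan u = 3.389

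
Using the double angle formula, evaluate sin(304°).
sin(304°) = 2 sin 152° cos 152° = -0.829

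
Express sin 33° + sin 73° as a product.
sin 33° + sin 73° = 2 sin(53°) cos(-20°)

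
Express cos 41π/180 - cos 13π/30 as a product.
cos 41π/180 - cos 13π/30 = -2 sin(119π/360) sin(-37π/360)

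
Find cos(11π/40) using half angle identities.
cos(11π/40) = √((1 + cos 11π/20)/2) = 0.6494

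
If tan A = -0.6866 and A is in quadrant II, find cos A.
cos A = -0.8244 (using tan²A + 1 = sec²A)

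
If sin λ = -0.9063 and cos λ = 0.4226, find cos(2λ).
cos(2λ) = cos²λ - sin²λ = -0.6428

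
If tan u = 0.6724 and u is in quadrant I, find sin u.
sin u = 0.558 (using tan²u + 1 = sec²u)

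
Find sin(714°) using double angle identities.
sin(714°) = 2 sin 357° cos 357° = -0.1045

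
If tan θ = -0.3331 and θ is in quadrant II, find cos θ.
cos θ = -0.9487 (using tan²θ + 1 = sec²θ)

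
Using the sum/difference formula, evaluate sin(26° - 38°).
sin(26° - 38°) = sin 26° cos 38° - cos 26° sin 38° = -0.2079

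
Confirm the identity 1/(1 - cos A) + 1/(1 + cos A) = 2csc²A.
LHS = [(1 + cos A) + (1 - cos A)] / [(1 - cos A)(1 + cos A)] = 2/(1 - cos²A) = 2/sin²A = 2csc²A = RHS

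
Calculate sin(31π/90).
sin(31π/90) = 0.8829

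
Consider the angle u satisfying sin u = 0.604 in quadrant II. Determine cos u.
cos u = ±√(1 - sin²u) = -0.797 (negative in QII)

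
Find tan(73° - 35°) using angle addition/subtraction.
tan(73° - 35°) = (tan 73° - tan 35°)/(1 + tan 73° tan 35°) = 0.7813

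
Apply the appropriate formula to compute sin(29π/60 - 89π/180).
sin(29π/60 - 89π/180) = sin 29π/60 cos 89π/180 - cos 29π/60 sin 89π/180 = -0.0349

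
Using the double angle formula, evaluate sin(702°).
sin(702°) = 2 sin 351° cos 351° = -0.309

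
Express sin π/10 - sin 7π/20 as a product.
sin π/10 - sin 7π/20 = 2 cos(9π/40) sin(-π/8)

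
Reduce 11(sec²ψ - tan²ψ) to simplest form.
11(sec²ψ - tan²ψ) = 11 (using Pythagorean identity)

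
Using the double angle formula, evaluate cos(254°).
cos(254°) = cos²127° - sin²127° = -0.2756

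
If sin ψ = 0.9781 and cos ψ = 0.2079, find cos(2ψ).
cos(2ψ) = cos²ψ - sin²ψ = -0.9135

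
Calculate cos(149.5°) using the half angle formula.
cos(149.5°) = -√((1 + cos 299°)/2) = -0.8616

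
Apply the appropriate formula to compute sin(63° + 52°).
sin(63° + 52°) = sin 63° cos 52° + cos 63° sin 52° = 0.9063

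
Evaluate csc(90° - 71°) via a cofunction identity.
csc(90° - 71°) = sec(71°) = 3.072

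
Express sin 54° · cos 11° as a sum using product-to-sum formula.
sin 54° cos 11° = (1/2)[sin(54°+11°) + sin(54°-11°)]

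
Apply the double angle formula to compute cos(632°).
cos(632°) = cos²316° - sin²316° = 0.0349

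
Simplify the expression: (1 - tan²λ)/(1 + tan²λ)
(1 - tan²λ)/(1 + tan²λ) = cos(2λ) (using Double angle)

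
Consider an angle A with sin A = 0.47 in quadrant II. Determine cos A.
cos A = ±√(1 - sin²A) = -0.8827 (negative in QII)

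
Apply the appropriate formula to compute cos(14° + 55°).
cos(14° + 55°) = cos 14° cos 55° - sin 14° sin 55° = 0.3584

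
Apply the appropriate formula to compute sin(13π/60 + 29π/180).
sin(13π/60 + 29π/180) = sin 13π/60 cos 29π/180 + cos 13π/60 sin 29π/180 = 0.9272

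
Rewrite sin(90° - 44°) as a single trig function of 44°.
sin(90° - 44°) = cos(44°)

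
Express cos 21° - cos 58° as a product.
cos 21° - cos 58° = -2 sin(39.5°) sin(-18.5°)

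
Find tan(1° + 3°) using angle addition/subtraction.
tan(1° + 3°) = (tan 1° + tan 3°)/(1 - tan 1° tan 3°) = 0.06993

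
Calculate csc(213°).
csc(213°) = -1.836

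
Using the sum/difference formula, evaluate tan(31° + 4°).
tan(31° + 4°) = (tan 31° + tan 4°)/(1 - tan 31° tan 4°) = 0.7002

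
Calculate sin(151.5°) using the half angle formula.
sin(151.5°) = √((1 - cos 303°)/2) = 0.4772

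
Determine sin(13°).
sin(13°) = 0.225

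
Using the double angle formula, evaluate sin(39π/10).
sin(39π/10) = 2 sin 39π/20 cos 39π/20 = -0.309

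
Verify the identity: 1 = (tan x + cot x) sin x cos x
RHS = (sin x/cos x + cos x/sin x) sin x cos x = ((sin²x + cos²x)/(sin x cos x)) · sin x cos x = sin²x + cos²x = 1 = LHS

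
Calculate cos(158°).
cos(158°) = -0.9272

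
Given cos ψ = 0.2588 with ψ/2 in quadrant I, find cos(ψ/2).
cos(ψ/2) = ±√((1 + cos ψ)/2); positive since ψ/2 ∈ QI, so cos(ψ/2) = 0.7933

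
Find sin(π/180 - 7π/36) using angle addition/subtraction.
sin(π/180 - 7π/36) = sin π/180 cos 7π/36 - cos π/180 sin 7π/36 = -0.5592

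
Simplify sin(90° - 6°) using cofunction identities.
sin(90° - 6°) = cos(6°)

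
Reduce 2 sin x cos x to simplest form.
2 sin x cos x = sin(2x) (using Double angle)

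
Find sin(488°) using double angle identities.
sin(488°) = 2 sin 244° cos 244° = 0.788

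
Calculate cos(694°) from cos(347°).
cos(694°) = cos²347° - sin²347° = 0.8988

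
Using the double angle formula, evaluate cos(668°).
cos(668°) = cos²334° - sin²334° = 0.6157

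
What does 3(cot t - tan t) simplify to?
3(cot t - tan t) = 3(2 cot(2t)) (using Double angle)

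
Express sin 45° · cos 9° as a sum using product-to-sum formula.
sin 45° cos 9° = (1/2)[sin(45°+9°) + sin(45°-9°)]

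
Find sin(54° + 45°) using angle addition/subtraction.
sin(54° + 45°) = sin 54° cos 45° + cos 54° sin 45° = 0.9877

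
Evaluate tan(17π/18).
tan(17π/18) = -0.1763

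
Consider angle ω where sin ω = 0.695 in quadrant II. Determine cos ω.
cos ω = ±√(1 - sin²ω) = -0.719 (negative in QII)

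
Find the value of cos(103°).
cos(103°) = -0.225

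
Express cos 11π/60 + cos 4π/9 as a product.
cos 11π/60 + cos 4π/9 = 2 cos(113π/360) cos(-47π/360)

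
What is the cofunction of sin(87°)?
sin(87°) = cos(90° - 87°) = cos(3°)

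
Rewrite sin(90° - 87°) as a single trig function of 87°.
sin(90° - 87°) = cos(87°)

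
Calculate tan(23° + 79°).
tan(23° + 79°) = (tan 23° + tan 79°)/(1 - tan 23° tan 79°) = -4.705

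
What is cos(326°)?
cos(326°) = 0.829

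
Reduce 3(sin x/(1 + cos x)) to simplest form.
3(sin x/(1 + cos x)) = 3(tan(x/2)) (using Half angle)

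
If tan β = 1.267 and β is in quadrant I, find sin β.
sin β = 0.785 (using tan²β + 1 = sec²β)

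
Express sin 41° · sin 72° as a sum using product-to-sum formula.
sin 41° sin 72° = (1/2)[cos(41°-72°) - cos(41°+72°)]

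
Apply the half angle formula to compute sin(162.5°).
sin(162.5°) = √((1 - cos 325°)/2) = 0.3007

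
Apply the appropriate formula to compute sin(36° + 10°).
sin(36° + 10°) = sin 36° cos 10° + cos 36° sin 10° = 0.7193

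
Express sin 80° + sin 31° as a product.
sin 80° + sin 31° = 2 sin(55.5°) cos(24.5°)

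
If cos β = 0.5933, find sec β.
sec β = 1/cos β = 1.685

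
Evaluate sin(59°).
sin(59°) = 0.8572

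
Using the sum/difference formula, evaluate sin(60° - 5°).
sin(60° - 5°) = sin 60° cos 5° - cos 60° sin 5° = 0.8192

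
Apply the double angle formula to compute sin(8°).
sin(8°) = 2 sin 4° cos 4° = 0.1392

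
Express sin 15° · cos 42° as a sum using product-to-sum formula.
sin 15° cos 42° = (1/2)[sin(15°+42°) + sin(15°-42°)]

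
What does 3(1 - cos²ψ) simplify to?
3(1 - cos²ψ) = 3(sin²ψ) (using Pythagorean identity)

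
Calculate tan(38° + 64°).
tan(38° + 64°) = (tan 38° + tan 64°)/(1 - tan 38° tan 64°) = -4.705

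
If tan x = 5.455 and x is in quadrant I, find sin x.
sin x = 0.9836 (using tan²x + 1 = sec²x)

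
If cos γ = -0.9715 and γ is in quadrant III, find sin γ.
sin γ = -0.237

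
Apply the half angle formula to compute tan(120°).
tan(120°) = sin 240° / (1 + cos 240°) = -√3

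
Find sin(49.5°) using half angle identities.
sin(49.5°) = √((1 - cos 99°)/2) = 0.7604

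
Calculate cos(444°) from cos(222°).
cos(444°) = cos²222° - sin²222° = 0.1045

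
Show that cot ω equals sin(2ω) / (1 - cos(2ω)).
RHS = 2 sin ω cos ω / (2sin²ω) = cos ω/sin ω = cot ω = LHS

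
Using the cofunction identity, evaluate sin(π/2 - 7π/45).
sin(π/2 - 7π/45) = cos(7π/45) = 0.8829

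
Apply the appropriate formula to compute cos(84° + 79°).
cos(84° + 79°) = cos 84° cos 79° - sin 84° sin 79° = -0.9563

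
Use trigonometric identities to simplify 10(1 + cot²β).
10(1 + cot²β) = 10(csc²β) (using Pythagorean identity)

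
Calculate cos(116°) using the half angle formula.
cos(116°) = -√((1 + cos 232°)/2) = -0.4384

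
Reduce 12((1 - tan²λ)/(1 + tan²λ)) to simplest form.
12((1 - tan²λ)/(1 + tan²λ)) = 12(cos(2λ)) (using Double angle)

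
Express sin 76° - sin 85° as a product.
sin 76° - sin 85° = 2 cos(80.5°) sin(-4.5°)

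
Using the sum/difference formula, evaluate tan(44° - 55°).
tan(44° - 55°) = (tan 44° - tan 55°)/(1 + tan 44° tan 55°) = -0.1944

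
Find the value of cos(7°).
cos(7°) = 0.9925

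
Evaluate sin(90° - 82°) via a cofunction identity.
sin(90° - 82°) = cos(82°) = 0.1392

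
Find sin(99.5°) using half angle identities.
sin(99.5°) = √((1 - cos 199°)/2) = 0.9863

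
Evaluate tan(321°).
tan(321°) = -0.8098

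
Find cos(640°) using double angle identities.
cos(640°) = cos²320° - sin²320° = 0.1736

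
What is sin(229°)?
sin(229°) = -0.7547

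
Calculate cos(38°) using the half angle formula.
cos(38°) = √((1 + cos 76°)/2) = 0.788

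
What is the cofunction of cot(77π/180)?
cot(77π/180) = tan(π/2 - 77π/180) = tan(13π/180)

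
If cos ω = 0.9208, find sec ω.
sec ω = 1/cos ω = 1.086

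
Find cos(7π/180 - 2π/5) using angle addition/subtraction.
cos(7π/180 - 2π/5) = cos 7π/180 cos 2π/5 + sin 7π/180 sin 2π/5 = 0.4226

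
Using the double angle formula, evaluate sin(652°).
sin(652°) = 2 sin 326° cos 326° = -0.9272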